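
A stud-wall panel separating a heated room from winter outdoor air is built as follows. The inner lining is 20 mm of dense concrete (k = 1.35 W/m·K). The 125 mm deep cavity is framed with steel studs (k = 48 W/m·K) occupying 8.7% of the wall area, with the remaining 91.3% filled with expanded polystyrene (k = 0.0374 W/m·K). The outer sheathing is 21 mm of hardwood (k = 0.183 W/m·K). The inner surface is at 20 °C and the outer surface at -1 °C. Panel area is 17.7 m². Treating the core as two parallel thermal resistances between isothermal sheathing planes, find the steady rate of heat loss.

Sheathing layers in series; stud and cavity paths in parallel between them.
R_inner = 0.02/(1.35×17.7) = 8.37×10^-4 K/W
R_stud  = 0.125/(48×0.087×17.7) = 0.001691 K/W
R_cav   = 0.125/(0.0374×0.913×17.7) = 0.2068 K/W
1/R_core = 1/R_stud + 1/R_cav → R_core = 0.001677 K/W
R_outer = 0.021/(0.183×17.7) = 0.006483 K/W
R_total = 0.008998 K/W
Q = ΔT/R_total = 21/0.008998

Q ≈ 2330 W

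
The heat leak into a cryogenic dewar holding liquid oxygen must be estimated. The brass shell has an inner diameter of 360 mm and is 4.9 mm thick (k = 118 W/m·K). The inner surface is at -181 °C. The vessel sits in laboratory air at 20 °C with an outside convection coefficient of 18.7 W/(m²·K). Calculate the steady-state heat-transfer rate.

Radial (spherical) resistances in series:
R_brass shell = (1/0.18 − 1/0.1849)/(4π×118) = 9.929×10^-5 K/W
R_outer film = 1/(h·4πr_o²) = 1/(18.7×4π×0.1849²) = 0.1245 K/W
R_total = 0.1246 K/W
Q = ΔT/R_total = 201/0.1246

Q ≈ 1610 W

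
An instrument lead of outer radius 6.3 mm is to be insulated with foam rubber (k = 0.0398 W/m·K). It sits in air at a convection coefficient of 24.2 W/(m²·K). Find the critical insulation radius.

For a cylinder r_cr = k/h = 0.0398/24.2
r_cr = 1.64 mm; since the bare radius (6.3 mm) is above r_cr, any added insulation will reduce heat loss.

r_cr ≈ 1.64 mm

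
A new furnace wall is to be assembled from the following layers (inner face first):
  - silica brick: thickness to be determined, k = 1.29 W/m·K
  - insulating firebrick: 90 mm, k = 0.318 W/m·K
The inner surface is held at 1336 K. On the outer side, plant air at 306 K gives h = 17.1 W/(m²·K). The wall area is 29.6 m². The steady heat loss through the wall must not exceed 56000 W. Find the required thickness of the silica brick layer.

L ≈ 262 mm

Thermal resistances in series:
R_insulating firebrick = L/(kA) = 0.09/(0.318×29.6) = 0.009561 K/W
R_outer film = 1/(h_o·A) = 1/(17.1×29.6) = 0.001976 K/W
Sum of the known resistances R_other = 0.01154 K/W
Required total resistance R_tot = ΔT/Q_allow = 1030/56000 = 0.01839 K/W
R_silica brick = R_tot − R_other = 0.006856 K/W
L = R·k·A = 0.006856×1.29×29.6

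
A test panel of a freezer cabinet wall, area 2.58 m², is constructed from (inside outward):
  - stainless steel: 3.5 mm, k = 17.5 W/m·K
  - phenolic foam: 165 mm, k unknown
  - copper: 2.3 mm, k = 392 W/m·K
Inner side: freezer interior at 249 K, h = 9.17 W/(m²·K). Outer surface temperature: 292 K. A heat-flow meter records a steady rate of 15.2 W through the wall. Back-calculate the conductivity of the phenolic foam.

Thermal resistances in series:
R_inner film = 1/(h_i·A) = 1/(9.17×2.58) = 0.04227 K/W
R_stainless steel = L/(kA) = 0.0035/(17.5×2.58) = 7.752×10^-5 K/W
R_copper = L/(kA) = 0.0023/(392×2.58) = 2.274×10^-6 K/W
Sum of known resistances R_other = 0.04235 K/W
Total R = ΔT/Q = 43/15.2 = 2.829 K/W
R_phenolic foam = R_total − R_other = 2.787 K/W
k = L/(R·A) = 0.165/(2.787×2.58)

k ≈ 0.023 W/(m·K)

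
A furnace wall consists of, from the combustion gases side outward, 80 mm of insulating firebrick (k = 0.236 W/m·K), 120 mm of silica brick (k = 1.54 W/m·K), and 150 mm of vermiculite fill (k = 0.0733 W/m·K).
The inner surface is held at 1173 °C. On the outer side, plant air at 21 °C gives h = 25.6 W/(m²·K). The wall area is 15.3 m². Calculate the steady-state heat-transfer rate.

Using the resistance-network approach (series):
R_insulating firebrick = L/(kA) = 0.08/(0.236×15.3) = 0.02216 K/W
R_silica brick = L/(kA) = 0.12/(1.54×15.3) = 0.005093 K/W
R_vermiculite fill = L/(kA) = 0.15/(0.0733×15.3) = 0.1338 K/W
R_outer film = 1/(h_o·A) = 1/(25.6×15.3) = 0.002553 K/W
R_total = 0.1636 K/W
Q = ΔT / R_total = 1152 / 0.1636

Q ≈ 7040 W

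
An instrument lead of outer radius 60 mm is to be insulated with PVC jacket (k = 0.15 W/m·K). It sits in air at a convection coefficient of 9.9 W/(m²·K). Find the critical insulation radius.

r_cr ≈ 15.2 mm

For a cylinder r_cr = k/h = 0.15/9.9
r_cr = 15.2 mm; since the bare radius (60 mm) is above r_cr, any added insulation will reduce heat loss.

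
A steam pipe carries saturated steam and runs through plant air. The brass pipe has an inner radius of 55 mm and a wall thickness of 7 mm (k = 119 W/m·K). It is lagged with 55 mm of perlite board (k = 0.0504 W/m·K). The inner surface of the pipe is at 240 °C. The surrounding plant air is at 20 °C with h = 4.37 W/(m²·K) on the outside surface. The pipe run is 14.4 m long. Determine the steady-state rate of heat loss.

Q ≈ 1370 W

Per-layer cylindrical resistances, series-summed:
R_brass pipe wall = ln(62/55)/(2π×119×14.4) = 1.113×10^-5 K/W
R_perlite board = ln(117/62)/(2π×0.0504×14.4) = 0.1393 K/W
R_outer film = 1/(h_o·2πr_oL) = 1/(4.37×2π×0.117×14.4) = 0.02162 K/W
R_total = 0.1609 K/W
Q = ΔT/R_total = 220/0.1609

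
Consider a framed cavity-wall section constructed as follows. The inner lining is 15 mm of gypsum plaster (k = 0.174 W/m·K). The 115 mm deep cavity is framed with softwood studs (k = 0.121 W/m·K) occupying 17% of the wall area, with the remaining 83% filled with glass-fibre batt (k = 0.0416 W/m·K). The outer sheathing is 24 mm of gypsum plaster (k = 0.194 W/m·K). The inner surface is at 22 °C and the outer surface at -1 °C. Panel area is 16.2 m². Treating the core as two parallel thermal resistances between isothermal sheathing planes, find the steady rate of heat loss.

Q ≈ 162 W

Sheathing layers in series; stud and cavity paths in parallel between them.
R_inner = 0.015/(0.174×16.2) = 0.005321 K/W
R_stud  = 0.115/(0.121×0.17×16.2) = 0.3451 K/W
R_cav   = 0.115/(0.0416×0.83×16.2) = 0.2056 K/W
1/R_core = 1/R_stud + 1/R_cav → R_core = 0.1288 K/W
R_outer = 0.024/(0.194×16.2) = 0.007637 K/W
R_total = 0.1418 K/W
Q = ΔT/R_total = 23/0.1418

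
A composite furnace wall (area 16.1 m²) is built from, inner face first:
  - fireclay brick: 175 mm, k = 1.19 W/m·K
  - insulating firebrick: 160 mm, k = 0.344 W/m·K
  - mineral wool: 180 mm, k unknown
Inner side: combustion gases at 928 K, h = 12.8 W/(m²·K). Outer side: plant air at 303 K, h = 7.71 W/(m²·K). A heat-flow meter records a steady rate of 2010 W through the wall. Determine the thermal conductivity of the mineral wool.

k ≈ 0.043 W/(m·K)

Series thermal resistances:
R_inner film = 1/(h_i·A) = 1/(12.8×16.1) = 0.004852 K/W
R_fireclay brick = L/(kA) = 0.175/(1.19×16.1) = 0.009134 K/W
R_insulating firebrick = L/(kA) = 0.16/(0.344×16.1) = 0.02889 K/W
R_outer film = 1/(h_o·A) = 1/(7.71×16.1) = 0.008056 K/W
Sum of known resistances R_other = 0.05093 K/W
Total R = ΔT/Q = 625/2010 = 0.3109 K/W
R_mineral wool = R_total − R_other = 0.26 K/W
k = L/(R·A) = 0.18/(0.26×16.1)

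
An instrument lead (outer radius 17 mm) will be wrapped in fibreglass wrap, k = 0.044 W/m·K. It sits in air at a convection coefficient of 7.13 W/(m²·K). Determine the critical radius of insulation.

For a cylinder r_cr = k/h = 0.044/7.13
r_cr = 6.17 mm; since the bare radius (17 mm) is above r_cr, any added insulation will reduce heat loss.

r_cr ≈ 6.17 mm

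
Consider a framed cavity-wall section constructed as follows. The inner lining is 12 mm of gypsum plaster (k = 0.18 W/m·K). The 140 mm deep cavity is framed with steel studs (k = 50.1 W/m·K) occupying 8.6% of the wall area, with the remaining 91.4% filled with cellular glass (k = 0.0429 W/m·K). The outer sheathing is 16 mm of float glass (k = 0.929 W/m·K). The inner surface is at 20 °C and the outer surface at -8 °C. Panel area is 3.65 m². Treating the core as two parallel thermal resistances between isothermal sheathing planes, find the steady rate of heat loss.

Q ≈ 880 W

Sheathing layers in series; stud and cavity paths in parallel between them.
R_inner = 0.012/(0.18×3.65) = 0.01826 K/W
R_stud  = 0.14/(50.1×0.086×3.65) = 0.008902 K/W
R_cav   = 0.14/(0.0429×0.914×3.65) = 0.9782 K/W
1/R_core = 1/R_stud + 1/R_cav → R_core = 0.008822 K/W
R_outer = 0.016/(0.929×3.65) = 0.004719 K/W
R_total = 0.03181 K/W
Q = ΔT/R_total = 28/0.03181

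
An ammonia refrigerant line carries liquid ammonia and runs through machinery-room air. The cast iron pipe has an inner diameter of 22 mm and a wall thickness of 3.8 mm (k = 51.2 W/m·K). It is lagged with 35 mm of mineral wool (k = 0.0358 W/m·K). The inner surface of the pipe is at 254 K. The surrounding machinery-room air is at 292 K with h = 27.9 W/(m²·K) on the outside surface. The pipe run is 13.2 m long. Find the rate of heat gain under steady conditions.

Q ≈ 91 W

Treating each annulus and film as a series resistance:
R_cast iron pipe wall = ln(14.8/11)/(2π×51.2×13.2) = 6.988×10^-5 K/W
R_mineral wool = ln(49.8/14.8)/(2π×0.0358×13.2) = 0.4087 K/W
R_outer film = 1/(h_o·2πr_oL) = 1/(27.9×2π×0.0498×13.2) = 0.008678 K/W
R_total = 0.4174 K/W
Q = ΔT/R_total = 38/0.4174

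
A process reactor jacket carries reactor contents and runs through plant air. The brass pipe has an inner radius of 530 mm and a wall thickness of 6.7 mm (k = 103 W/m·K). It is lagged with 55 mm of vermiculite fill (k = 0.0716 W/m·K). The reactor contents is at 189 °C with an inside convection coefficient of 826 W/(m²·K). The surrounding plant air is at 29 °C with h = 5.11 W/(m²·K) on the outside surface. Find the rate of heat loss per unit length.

Treating each annulus and film as a series resistance:
R_inner film = 1/(h_i·2πr₁L) = 1/(826×2π×0.53×1) = 3.636×10^-4 K/W
R_brass pipe wall = ln(536.7/530)/(2π×103×1) = 1.941×10^-5 K/W
R_vermiculite fill = ln(591.7/536.7)/(2π×0.0716×1) = 0.2169 K/W
R_outer film = 1/(h_o·2πr_oL) = 1/(5.11×2π×0.5917×1) = 0.05264 K/W
R_total = 0.2699 K/W
Q = ΔT/R_total = 160/0.2699

q′ ≈ 593 W/m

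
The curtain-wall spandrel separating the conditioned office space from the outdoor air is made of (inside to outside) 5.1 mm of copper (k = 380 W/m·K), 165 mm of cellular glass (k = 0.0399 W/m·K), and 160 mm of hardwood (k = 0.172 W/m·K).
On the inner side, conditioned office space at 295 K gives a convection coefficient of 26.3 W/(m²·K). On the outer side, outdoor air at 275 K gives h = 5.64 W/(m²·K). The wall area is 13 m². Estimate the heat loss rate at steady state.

Q ≈ 49.2 W

Model the wall as resistances in series:
R_inner film = 1/(h_i·A) = 1/(26.3×13) = 0.002925 K/W
R_copper = L/(kA) = 0.0051/(380×13) = 1.032×10^-6 K/W
R_cellular glass = L/(kA) = 0.165/(0.0399×13) = 0.3181 K/W
R_hardwood = L/(kA) = 0.16/(0.172×13) = 0.07156 K/W
R_outer film = 1/(h_o·A) = 1/(5.64×13) = 0.01364 K/W
R_total = 0.4062 K/W
Q = ΔT / R_total = 20 / 0.4062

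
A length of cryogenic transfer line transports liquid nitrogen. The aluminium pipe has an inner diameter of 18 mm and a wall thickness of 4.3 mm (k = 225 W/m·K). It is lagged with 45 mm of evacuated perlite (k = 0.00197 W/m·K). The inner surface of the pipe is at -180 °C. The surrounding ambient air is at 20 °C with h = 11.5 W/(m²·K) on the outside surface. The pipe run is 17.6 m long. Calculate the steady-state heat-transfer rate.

Per-layer cylindrical resistances, series-summed:
R_aluminium pipe wall = ln(13.3/9)/(2π×225×17.6) = 1.57×10^-5 K/W
R_evacuated perlite = ln(58.3/13.3)/(2π×0.00197×17.6) = 6.784 K/W
R_outer film = 1/(h_o·2πr_oL) = 1/(11.5×2π×0.0583×17.6) = 0.01349 K/W
R_total = 6.797 K/W
Q = ΔT/R_total = 200/6.797

Q ≈ 29.4 W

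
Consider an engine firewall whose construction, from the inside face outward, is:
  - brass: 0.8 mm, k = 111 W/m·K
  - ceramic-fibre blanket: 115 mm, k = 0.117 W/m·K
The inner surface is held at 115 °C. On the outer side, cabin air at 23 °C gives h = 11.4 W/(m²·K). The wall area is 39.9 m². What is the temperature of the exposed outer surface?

Treating each layer as a thermal resistance in series:
R_brass = L/(kA) = 0.0008/(111×39.9) = 1.806×10^-7 K/W
R_ceramic-fibre blanket = L/(kA) = 0.115/(0.117×39.9) = 0.02463 K/W
R_outer film = 1/(h_o·A) = 1/(11.4×39.9) = 0.002198 K/W
R_total = 0.02683 K/W;  Q = ΔT/R_total = 92/0.02683 = 3429 W
T_interface = T_inner − Q·ΣR(inner→interface) = 115 − 3430×0.02463

T ≈ 30.5 °C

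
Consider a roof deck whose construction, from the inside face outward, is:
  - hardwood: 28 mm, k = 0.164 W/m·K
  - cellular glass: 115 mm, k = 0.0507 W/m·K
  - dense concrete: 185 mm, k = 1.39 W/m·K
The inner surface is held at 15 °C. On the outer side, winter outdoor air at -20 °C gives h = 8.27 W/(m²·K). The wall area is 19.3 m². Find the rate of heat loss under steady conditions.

Treating each layer as a thermal resistance in series:
R_hardwood = L/(kA) = 0.028/(0.164×19.3) = 0.008846 K/W
R_cellular glass = L/(kA) = 0.115/(0.0507×19.3) = 0.1175 K/W
R_dense concrete = L/(kA) = 0.185/(1.39×19.3) = 0.006896 K/W
R_outer film = 1/(h_o·A) = 1/(8.27×19.3) = 0.006265 K/W
R_total = 0.1395 K/W
Q = ΔT / R_total = 35 / 0.1395

Q ≈ 251 W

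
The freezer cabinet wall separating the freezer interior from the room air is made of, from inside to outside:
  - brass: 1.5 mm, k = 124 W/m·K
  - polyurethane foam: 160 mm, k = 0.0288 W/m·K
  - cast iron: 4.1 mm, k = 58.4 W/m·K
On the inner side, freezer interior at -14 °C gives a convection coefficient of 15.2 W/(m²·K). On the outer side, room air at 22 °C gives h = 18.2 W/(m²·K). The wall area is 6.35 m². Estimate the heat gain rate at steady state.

Q ≈ 40.3 W

Treating each layer as a thermal resistance in series:
R_inner film = 1/(h_i·A) = 1/(15.2×6.35) = 0.01036 K/W
R_brass = L/(kA) = 0.0015/(124×6.35) = 1.905×10^-6 K/W
R_polyurethane foam = L/(kA) = 0.16/(0.0288×6.35) = 0.8749 K/W
R_cast iron = L/(kA) = 0.0041/(58.4×6.35) = 1.106×10^-5 K/W
R_outer film = 1/(h_o·A) = 1/(18.2×6.35) = 0.008653 K/W
R_total = 0.8939 K/W
Q = ΔT / R_total = 36 / 0.8939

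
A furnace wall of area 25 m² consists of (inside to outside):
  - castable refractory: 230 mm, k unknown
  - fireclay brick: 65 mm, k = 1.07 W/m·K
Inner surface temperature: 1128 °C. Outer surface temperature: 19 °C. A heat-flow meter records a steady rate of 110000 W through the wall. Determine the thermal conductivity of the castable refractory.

Using the resistance-network approach (series):
R_fireclay brick = L/(kA) = 0.065/(1.07×25) = 0.00243 K/W
Sum of known resistances R_other = 0.00243 K/W
Total R = ΔT/Q = 1109/110000 = 0.01008 K/W
R_castable refractory = R_total − R_other = 0.007652 K/W
k = L/(R·A) = 0.23/(0.007652×25)

k ≈ 1.2 W/(m·K)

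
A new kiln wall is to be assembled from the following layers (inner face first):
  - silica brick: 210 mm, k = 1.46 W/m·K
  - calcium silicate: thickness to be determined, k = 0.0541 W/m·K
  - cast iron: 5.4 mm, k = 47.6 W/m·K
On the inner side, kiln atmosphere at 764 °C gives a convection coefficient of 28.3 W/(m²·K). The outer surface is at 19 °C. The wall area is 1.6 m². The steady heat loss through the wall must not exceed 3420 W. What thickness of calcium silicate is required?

L ≈ 9.16 mm

Treating each layer as a thermal resistance in series:
R_inner film = 1/(h_i·A) = 1/(28.3×1.6) = 0.02208 K/W
R_silica brick = L/(kA) = 0.21/(1.46×1.6) = 0.0899 K/W
R_cast iron = L/(kA) = 0.0054/(47.6×1.6) = 7.09×10^-5 K/W
Sum of the known resistances R_other = 0.1121 K/W
Required total resistance R_tot = ΔT/Q_allow = 745/3420 = 0.2178 K/W
R_calcium silicate = R_tot − R_other = 0.1058 K/W
L = R·k·A = 0.1058×0.0541×1.6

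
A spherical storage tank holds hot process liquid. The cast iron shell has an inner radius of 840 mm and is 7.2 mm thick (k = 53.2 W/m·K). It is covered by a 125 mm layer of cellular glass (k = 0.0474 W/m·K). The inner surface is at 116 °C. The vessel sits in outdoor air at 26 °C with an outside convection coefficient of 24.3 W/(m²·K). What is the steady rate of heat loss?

Q ≈ 348 W

Each spherical layer contributes R = (1/r_i − 1/r_o)/(4πk):
R_cast iron shell = (1/0.84 − 1/0.8472)/(4π×53.2) = 1.513×10^-5 K/W
R_cellular glass = (1/0.8472 − 1/0.9722)/(4π×0.0474) = 0.2548 K/W
R_outer film = 1/(h·4πr_o²) = 1/(24.3×4π×0.9722²) = 0.003465 K/W
R_total = 0.2583 K/W
Q = ΔT/R_total = 90/0.2583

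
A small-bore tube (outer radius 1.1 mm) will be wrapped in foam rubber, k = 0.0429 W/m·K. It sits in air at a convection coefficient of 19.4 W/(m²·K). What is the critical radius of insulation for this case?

For a cylinder r_cr = k/h = 0.0429/19.4
r_cr = 2.21 mm; since the bare radius (1.1 mm) is below r_cr, adding a thin layer of insulation will *increase* heat loss.

r_cr ≈ 2.21 mm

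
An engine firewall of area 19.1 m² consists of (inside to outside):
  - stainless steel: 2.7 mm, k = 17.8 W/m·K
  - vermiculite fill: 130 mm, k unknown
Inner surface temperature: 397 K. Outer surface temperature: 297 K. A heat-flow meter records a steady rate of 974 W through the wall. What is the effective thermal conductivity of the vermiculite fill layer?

Treating each layer as a thermal resistance in series:
R_stainless steel = L/(kA) = 0.0027/(17.8×19.1) = 7.942×10^-6 K/W
Sum of known resistances R_other = 7.942×10^-6 K/W
Total R = ΔT/Q = 100/974 = 0.1027 K/W
R_vermiculite fill = R_total − R_other = 0.1027 K/W
k = L/(R·A) = 0.13/(0.1027×19.1)

k ≈ 0.0663 W/(m·K)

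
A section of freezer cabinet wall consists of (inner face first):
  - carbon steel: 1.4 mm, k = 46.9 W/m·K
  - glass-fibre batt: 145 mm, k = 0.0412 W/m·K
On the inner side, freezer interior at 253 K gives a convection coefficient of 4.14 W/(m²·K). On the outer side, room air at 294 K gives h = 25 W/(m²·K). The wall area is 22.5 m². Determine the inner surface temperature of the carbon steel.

Model the wall as resistances in series:
R_inner film = 1/(h_i·A) = 1/(4.14×22.5) = 0.01074 K/W
R_carbon steel = L/(kA) = 0.0014/(46.9×22.5) = 1.327×10^-6 K/W
R_glass-fibre batt = L/(kA) = 0.145/(0.0412×22.5) = 0.1564 K/W
R_outer film = 1/(h_o·A) = 1/(25×22.5) = 0.001778 K/W
R_total = 0.1689 K/W;  Q = ΔT/R_total = 41/0.1689 = 242.7 W
T_interface = T_inner + Q·ΣR(inner→interface) = 253 + 243×0.01074

T ≈ 256 K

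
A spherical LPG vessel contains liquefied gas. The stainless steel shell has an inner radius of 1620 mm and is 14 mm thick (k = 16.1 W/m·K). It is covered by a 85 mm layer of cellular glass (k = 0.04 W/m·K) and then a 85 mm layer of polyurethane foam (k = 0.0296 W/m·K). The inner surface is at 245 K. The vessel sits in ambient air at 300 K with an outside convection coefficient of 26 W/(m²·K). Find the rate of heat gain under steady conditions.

Radial (spherical) resistances in series:
R_stainless steel shell = (1/1.62 − 1/1.634)/(4π×16.1) = 2.614×10^-5 K/W
R_cellular glass = (1/1.634 − 1/1.719)/(4π×0.04) = 0.0602 K/W
R_polyurethane foam = (1/1.719 − 1/1.804)/(4π×0.0296) = 0.07369 K/W
R_outer film = 1/(h·4πr_o²) = 1/(26×4π×1.804²) = 9.405×10^-4 K/W
R_total = 0.1349 K/W
Q = ΔT/R_total = 55/0.1349

Q ≈ 408 W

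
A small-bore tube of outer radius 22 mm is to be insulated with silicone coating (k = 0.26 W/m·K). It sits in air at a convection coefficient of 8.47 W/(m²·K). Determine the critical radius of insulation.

r_cr ≈ 30.7 mm

For a cylinder r_cr = k/h = 0.26/8.47
r_cr = 30.7 mm; since the bare radius (22 mm) is below r_cr, adding a thin layer of insulation will *increase* heat loss.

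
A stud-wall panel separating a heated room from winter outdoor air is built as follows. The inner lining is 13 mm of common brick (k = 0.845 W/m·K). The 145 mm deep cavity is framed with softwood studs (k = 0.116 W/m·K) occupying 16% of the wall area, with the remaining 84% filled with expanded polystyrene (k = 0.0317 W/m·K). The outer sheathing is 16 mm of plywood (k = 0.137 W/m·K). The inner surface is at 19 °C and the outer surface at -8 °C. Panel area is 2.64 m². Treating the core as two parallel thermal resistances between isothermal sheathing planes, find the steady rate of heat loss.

Sheathing layers in series; stud and cavity paths in parallel between them.
R_inner = 0.013/(0.845×2.64) = 0.005828 K/W
R_stud  = 0.145/(0.116×0.16×2.64) = 2.959 K/W
R_cav   = 0.145/(0.0317×0.84×2.64) = 2.063 K/W
1/R_core = 1/R_stud + 1/R_cav → R_core = 1.215 K/W
R_outer = 0.016/(0.137×2.64) = 0.04424 K/W
R_total = 1.266 K/W
Q = ΔT/R_total = 27/1.266

Q ≈ 21.3 W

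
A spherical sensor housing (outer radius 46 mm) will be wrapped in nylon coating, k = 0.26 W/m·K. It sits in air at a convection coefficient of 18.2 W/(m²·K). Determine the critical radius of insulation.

For a sphere r_cr = 2k/h = 2×0.26/18.2
r_cr = 28.6 mm; since the bare radius (46 mm) is above r_cr, any added insulation will reduce heat loss.

r_cr ≈ 28.6 mm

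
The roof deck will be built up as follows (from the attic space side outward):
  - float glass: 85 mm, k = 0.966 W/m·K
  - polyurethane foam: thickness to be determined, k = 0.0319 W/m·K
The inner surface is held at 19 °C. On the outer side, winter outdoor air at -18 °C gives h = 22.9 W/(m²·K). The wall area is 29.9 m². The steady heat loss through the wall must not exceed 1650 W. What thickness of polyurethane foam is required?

Treating each layer as a thermal resistance in series:
R_float glass = L/(kA) = 0.085/(0.966×29.9) = 0.002943 K/W
R_outer film = 1/(h_o·A) = 1/(22.9×29.9) = 0.00146 K/W
Sum of the known resistances R_other = 0.004403 K/W
Required total resistance R_tot = ΔT/Q_allow = 37/1650 = 0.02242 K/W
R_polyurethane foam = R_tot − R_other = 0.01802 K/W
L = R·k·A = 0.01802×0.0319×29.9

L ≈ 17.2 mm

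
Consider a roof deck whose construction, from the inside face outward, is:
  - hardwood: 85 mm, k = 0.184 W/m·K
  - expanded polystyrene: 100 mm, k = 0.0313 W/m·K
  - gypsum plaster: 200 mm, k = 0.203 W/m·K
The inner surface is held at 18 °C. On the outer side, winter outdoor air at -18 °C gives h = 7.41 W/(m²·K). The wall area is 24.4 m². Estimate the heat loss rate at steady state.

Using the resistance-network approach (series):
R_hardwood = L/(kA) = 0.085/(0.184×24.4) = 0.01893 K/W
R_expanded polystyrene = L/(kA) = 0.1/(0.0313×24.4) = 0.1309 K/W
R_gypsum plaster = L/(kA) = 0.2/(0.203×24.4) = 0.04038 K/W
R_outer film = 1/(h_o·A) = 1/(7.41×24.4) = 0.005531 K/W
R_total = 0.1958 K/W
Q = ΔT / R_total = 36 / 0.1958

Q ≈ 184 W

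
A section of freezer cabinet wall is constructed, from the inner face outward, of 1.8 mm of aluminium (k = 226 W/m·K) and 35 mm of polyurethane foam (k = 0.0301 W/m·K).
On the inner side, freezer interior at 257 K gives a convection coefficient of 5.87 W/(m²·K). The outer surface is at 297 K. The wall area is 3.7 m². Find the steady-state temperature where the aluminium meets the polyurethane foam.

T ≈ 262 K

Treating each layer as a thermal resistance in series:
R_inner film = 1/(h_i·A) = 1/(5.87×3.7) = 0.04604 K/W
R_aluminium = L/(kA) = 0.0018/(226×3.7) = 2.153×10^-6 K/W
R_polyurethane foam = L/(kA) = 0.035/(0.0301×3.7) = 0.3143 K/W
R_total = 0.3603 K/W;  Q = ΔT/R_total = 40/0.3603 = 111 W
T_interface = T_inner + Q·ΣR(inner→interface) = 257 + 111×0.04604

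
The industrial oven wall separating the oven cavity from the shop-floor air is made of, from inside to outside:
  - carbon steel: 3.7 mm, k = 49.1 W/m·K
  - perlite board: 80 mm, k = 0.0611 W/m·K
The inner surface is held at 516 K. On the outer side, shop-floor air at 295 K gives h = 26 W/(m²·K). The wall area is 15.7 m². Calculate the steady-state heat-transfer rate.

Q ≈ 2570 W

Treating each layer as a thermal resistance in series:
R_carbon steel = L/(kA) = 0.0037/(49.1×15.7) = 4.8×10^-6 K/W
R_perlite board = L/(kA) = 0.08/(0.0611×15.7) = 0.0834 K/W
R_outer film = 1/(h_o·A) = 1/(26×15.7) = 0.00245 K/W
R_total = 0.08585 K/W
Q = ΔT / R_total = 221 / 0.08585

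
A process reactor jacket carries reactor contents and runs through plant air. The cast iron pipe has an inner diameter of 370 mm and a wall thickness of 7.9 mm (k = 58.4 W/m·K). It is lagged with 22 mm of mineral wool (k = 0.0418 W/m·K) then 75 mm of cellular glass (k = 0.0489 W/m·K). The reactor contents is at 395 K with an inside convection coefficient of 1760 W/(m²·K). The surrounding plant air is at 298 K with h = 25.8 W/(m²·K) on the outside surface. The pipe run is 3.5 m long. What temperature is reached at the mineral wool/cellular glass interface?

For a radial system each layer contributes R = ln(r_out/r_in)/(2πkL); films add R = 1/(hA).
R_inner film = 1/(h_i·2πr₁L) = 1/(1760×2π×0.185×3.5) = 1.397×10^-4 K/W
R_cast iron pipe wall = ln(192.9/185)/(2π×58.4×3.5) = 3.256×10^-5 K/W
R_mineral wool = ln(214.9/192.9)/(2π×0.0418×3.5) = 0.1175 K/W
R_cellular glass = ln(289.9/214.9)/(2π×0.0489×3.5) = 0.2784 K/W
R_outer film = 1/(h_o·2πr_oL) = 1/(25.8×2π×0.2899×3.5) = 0.00608 K/W
R_total = 0.4021 K/W
Q = ΔT/R_total = 97/0.4021
Q = 241 W
T_interface = T_inner − Q·ΣR(inner→interface) = 395 − 241×0.1177

T ≈ 367 K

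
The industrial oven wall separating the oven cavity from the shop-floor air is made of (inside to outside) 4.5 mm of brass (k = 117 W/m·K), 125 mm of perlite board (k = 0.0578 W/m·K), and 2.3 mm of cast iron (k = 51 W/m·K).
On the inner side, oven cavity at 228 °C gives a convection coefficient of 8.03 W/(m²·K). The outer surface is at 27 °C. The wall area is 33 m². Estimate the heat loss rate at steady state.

Treating each layer as a thermal resistance in series:
R_inner film = 1/(h_i·A) = 1/(8.03×33) = 0.003774 K/W
R_brass = L/(kA) = 0.0045/(117×33) = 1.166×10^-6 K/W
R_perlite board = L/(kA) = 0.125/(0.0578×33) = 0.06553 K/W
R_cast iron = L/(kA) = 0.0023/(51×33) = 1.367×10^-6 K/W
R_total = 0.06931 K/W
Q = ΔT / R_total = 201 / 0.06931

Q ≈ 2900 W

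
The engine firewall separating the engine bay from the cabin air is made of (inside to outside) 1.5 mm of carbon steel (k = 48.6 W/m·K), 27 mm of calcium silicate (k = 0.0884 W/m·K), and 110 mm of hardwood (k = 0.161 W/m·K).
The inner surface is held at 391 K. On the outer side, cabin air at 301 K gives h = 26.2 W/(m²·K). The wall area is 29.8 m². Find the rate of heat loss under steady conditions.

Using the resistance-network approach (series):
R_carbon steel = L/(kA) = 0.0015/(48.6×29.8) = 1.036×10^-6 K/W
R_calcium silicate = L/(kA) = 0.027/(0.0884×29.8) = 0.01025 K/W
R_hardwood = L/(kA) = 0.11/(0.161×29.8) = 0.02293 K/W
R_outer film = 1/(h_o·A) = 1/(26.2×29.8) = 0.001281 K/W
R_total = 0.03446 K/W
Q = ΔT / R_total = 90 / 0.03446

Q ≈ 2610 W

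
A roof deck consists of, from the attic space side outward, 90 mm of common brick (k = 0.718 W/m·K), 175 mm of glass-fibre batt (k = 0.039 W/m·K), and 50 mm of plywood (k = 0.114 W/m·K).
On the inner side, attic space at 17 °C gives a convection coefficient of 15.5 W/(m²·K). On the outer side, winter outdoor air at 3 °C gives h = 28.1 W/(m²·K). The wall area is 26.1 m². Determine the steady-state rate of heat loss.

Q ≈ 70.9 W

Model the wall as resistances in series:
R_inner film = 1/(h_i·A) = 1/(15.5×26.1) = 0.002472 K/W
R_common brick = L/(kA) = 0.09/(0.718×26.1) = 0.004803 K/W
R_glass-fibre batt = L/(kA) = 0.175/(0.039×26.1) = 0.1719 K/W
R_plywood = L/(kA) = 0.05/(0.114×26.1) = 0.0168 K/W
R_outer film = 1/(h_o·A) = 1/(28.1×26.1) = 0.001363 K/W
R_total = 0.1974 K/W
Q = ΔT / R_total = 14 / 0.1974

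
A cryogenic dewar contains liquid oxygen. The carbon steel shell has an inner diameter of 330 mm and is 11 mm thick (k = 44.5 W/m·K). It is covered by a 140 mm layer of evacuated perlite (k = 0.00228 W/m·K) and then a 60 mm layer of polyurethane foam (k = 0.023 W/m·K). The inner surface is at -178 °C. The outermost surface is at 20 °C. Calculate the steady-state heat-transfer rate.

Radial (spherical) resistances in series:
R_carbon steel shell = (1/0.165 − 1/0.176)/(4π×44.5) = 6.774×10^-4 K/W
R_evacuated perlite = (1/0.176 − 1/0.316)/(4π×0.00228) = 87.86 K/W
R_polyurethane foam = (1/0.316 − 1/0.376)/(4π×0.023) = 1.747 K/W
R_total = 89.61 K/W
Q = ΔT/R_total = 198/89.61

Q ≈ 2.21 W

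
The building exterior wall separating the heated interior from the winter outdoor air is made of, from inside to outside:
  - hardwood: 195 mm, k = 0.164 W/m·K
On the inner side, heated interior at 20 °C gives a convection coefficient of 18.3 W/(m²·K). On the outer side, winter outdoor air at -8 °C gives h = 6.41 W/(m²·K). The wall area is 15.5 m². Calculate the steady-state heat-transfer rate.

Using the resistance-network approach (series):
R_inner film = 1/(h_i·A) = 1/(18.3×15.5) = 0.003525 K/W
R_hardwood = L/(kA) = 0.195/(0.164×15.5) = 0.07671 K/W
R_outer film = 1/(h_o·A) = 1/(6.41×15.5) = 0.01006 K/W
R_total = 0.0903 K/W
Q = ΔT / R_total = 28 / 0.0903

Q ≈ 310 W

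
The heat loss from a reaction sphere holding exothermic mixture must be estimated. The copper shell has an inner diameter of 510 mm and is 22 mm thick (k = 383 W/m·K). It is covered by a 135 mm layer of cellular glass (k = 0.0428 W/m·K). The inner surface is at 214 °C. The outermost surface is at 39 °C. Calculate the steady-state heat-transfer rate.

Radial (spherical) resistances in series:
R_copper shell = (1/0.255 − 1/0.277)/(4π×383) = 6.471×10^-5 K/W
R_cellular glass = (1/0.277 − 1/0.412)/(4π×0.0428) = 2.199 K/W
R_total = 2.199 K/W
Q = ΔT/R_total = 175/2.199

Q ≈ 79.6 W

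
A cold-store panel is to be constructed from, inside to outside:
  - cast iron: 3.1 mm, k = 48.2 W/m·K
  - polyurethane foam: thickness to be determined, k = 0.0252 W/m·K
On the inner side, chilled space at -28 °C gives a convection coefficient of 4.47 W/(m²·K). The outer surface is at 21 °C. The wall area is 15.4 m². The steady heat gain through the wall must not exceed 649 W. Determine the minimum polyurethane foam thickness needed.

Model the wall as resistances in series:
R_inner film = 1/(h_i·A) = 1/(4.47×15.4) = 0.01453 K/W
R_cast iron = L/(kA) = 0.0031/(48.2×15.4) = 4.176×10^-6 K/W
Sum of the known resistances R_other = 0.01453 K/W
Required total resistance R_tot = ΔT/Q_allow = 49/649 = 0.0755 K/W
R_polyurethane foam = R_tot − R_other = 0.06097 K/W
L = R·k·A = 0.06097×0.0252×15.4

L ≈ 23.7 mm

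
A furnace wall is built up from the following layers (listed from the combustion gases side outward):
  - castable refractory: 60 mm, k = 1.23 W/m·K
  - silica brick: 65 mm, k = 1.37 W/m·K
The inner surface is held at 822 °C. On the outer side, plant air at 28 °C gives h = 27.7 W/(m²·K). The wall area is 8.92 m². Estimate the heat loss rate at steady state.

Model the wall as resistances in series:
R_castable refractory = L/(kA) = 0.06/(1.23×8.92) = 0.005469 K/W
R_silica brick = L/(kA) = 0.065/(1.37×8.92) = 0.005319 K/W
R_outer film = 1/(h_o·A) = 1/(27.7×8.92) = 0.004047 K/W
R_total = 0.01483 K/W
Q = ΔT / R_total = 794 / 0.01483

Q ≈ 53500 W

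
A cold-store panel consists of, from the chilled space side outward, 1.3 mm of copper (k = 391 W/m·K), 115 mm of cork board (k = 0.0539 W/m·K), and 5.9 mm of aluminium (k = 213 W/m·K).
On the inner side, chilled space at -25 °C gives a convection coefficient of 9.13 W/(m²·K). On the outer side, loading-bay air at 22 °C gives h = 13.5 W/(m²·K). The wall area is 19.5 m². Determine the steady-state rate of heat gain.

Q ≈ 396 W

Treating each layer as a thermal resistance in series:
R_inner film = 1/(h_i·A) = 1/(9.13×19.5) = 0.005617 K/W
R_copper = L/(kA) = 0.0013/(391×19.5) = 1.705×10^-7 K/W
R_cork board = L/(kA) = 0.115/(0.0539×19.5) = 0.1094 K/W
R_aluminium = L/(kA) = 0.0059/(213×19.5) = 1.42×10^-6 K/W
R_outer film = 1/(h_o·A) = 1/(13.5×19.5) = 0.003799 K/W
R_total = 0.1188 K/W
Q = ΔT / R_total = 47 / 0.1188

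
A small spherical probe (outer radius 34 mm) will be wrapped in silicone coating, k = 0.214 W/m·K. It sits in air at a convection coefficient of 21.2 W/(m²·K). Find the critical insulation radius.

For a sphere r_cr = 2k/h = 2×0.214/21.2
r_cr = 20.2 mm; since the bare radius (34 mm) is above r_cr, any added insulation will reduce heat loss.

r_cr ≈ 20.2 mm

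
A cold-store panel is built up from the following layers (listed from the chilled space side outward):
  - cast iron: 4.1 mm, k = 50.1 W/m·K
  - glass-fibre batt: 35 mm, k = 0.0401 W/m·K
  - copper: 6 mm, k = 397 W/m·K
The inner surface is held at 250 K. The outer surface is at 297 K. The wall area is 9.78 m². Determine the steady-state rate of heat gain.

Using the resistance-network approach (series):
R_cast iron = L/(kA) = 0.0041/(50.1×9.78) = 8.368×10^-6 K/W
R_glass-fibre batt = L/(kA) = 0.035/(0.0401×9.78) = 0.08925 K/W
R_copper = L/(kA) = 0.006/(397×9.78) = 1.545×10^-6 K/W
R_total = 0.08926 K/W
Q = ΔT / R_total = 47 / 0.08926

Q ≈ 527 W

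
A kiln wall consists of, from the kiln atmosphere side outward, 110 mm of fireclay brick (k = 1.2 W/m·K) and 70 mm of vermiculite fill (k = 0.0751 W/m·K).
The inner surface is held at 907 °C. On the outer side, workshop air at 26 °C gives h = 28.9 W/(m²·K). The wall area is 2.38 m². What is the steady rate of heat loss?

Treating each layer as a thermal resistance in series:
R_fireclay brick = L/(kA) = 0.11/(1.2×2.38) = 0.03852 K/W
R_vermiculite fill = L/(kA) = 0.07/(0.0751×2.38) = 0.3916 K/W
R_outer film = 1/(h_o·A) = 1/(28.9×2.38) = 0.01454 K/W
R_total = 0.4447 K/W
Q = ΔT / R_total = 881 / 0.4447

Q ≈ 1980 W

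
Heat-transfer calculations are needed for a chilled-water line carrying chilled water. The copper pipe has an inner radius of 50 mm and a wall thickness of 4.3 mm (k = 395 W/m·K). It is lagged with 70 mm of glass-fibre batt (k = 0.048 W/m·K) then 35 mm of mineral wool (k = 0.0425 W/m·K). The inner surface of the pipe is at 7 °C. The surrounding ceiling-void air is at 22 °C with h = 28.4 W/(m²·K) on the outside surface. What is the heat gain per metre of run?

Treating each annulus and film as a series resistance:
R_copper pipe wall = ln(54.3/50)/(2π×395×1) = 3.324×10^-5 K/W
R_glass-fibre batt = ln(124.3/54.3)/(2π×0.048×1) = 2.746 K/W
R_mineral wool = ln(159.3/124.3)/(2π×0.0425×1) = 0.9291 K/W
R_outer film = 1/(h_o·2πr_oL) = 1/(28.4×2π×0.1593×1) = 0.03518 K/W
R_total = 3.71 K/W
Q = ΔT/R_total = 15/3.71

q′ ≈ 4.04 W/m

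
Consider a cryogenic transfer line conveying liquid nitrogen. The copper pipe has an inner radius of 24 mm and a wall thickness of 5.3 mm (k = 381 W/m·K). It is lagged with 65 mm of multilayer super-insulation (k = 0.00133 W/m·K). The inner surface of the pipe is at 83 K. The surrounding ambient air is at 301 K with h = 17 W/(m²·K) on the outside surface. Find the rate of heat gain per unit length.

For a radial system each layer contributes R = ln(r_out/r_in)/(2πkL); films add R = 1/(hA).
R_copper pipe wall = ln(29.3/24)/(2π×381×1) = 8.335×10^-5 K/W
R_multilayer super-insulation = ln(94.3/29.3)/(2π×0.00133×1) = 139.9 K/W
R_outer film = 1/(h_o·2πr_oL) = 1/(17×2π×0.0943×1) = 0.09928 K/W
R_total = 140 K/W
Q = ΔT/R_total = 218/140

q′ ≈ 1.56 W/m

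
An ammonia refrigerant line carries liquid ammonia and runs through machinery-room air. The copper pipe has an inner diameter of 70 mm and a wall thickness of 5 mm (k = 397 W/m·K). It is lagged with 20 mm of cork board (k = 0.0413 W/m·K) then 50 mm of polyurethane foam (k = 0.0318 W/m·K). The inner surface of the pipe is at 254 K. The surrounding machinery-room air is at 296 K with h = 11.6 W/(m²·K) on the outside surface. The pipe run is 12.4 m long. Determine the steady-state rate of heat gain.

Q ≈ 110 W

For a radial system each layer contributes R = ln(r_out/r_in)/(2πkL); films add R = 1/(hA).
R_copper pipe wall = ln(40/35)/(2π×397×12.4) = 4.317×10^-6 K/W
R_cork board = ln(60/40)/(2π×0.0413×12.4) = 0.126 K/W
R_polyurethane foam = ln(110/60)/(2π×0.0318×12.4) = 0.2446 K/W
R_outer film = 1/(h_o·2πr_oL) = 1/(11.6×2π×0.11×12.4) = 0.01006 K/W
R_total = 0.3807 K/W
Q = ΔT/R_total = 42/0.3807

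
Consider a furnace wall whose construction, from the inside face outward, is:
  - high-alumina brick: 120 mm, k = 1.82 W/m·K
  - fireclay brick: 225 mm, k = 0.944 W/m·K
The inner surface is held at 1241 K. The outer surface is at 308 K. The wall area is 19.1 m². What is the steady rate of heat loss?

Q ≈ 58600 W

Treating each layer as a thermal resistance in series:
R_high-alumina brick = L/(kA) = 0.12/(1.82×19.1) = 0.003452 K/W
R_fireclay brick = L/(kA) = 0.225/(0.944×19.1) = 0.01248 K/W
R_total = 0.01593 K/W
Q = ΔT / R_total = 933 / 0.01593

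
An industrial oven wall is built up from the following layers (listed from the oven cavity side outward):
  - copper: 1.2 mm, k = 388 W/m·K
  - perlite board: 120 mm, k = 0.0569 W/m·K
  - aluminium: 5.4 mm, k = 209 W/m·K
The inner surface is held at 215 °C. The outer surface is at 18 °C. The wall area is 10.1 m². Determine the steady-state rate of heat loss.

Q ≈ 943 W

Treating each layer as a thermal resistance in series:
R_copper = L/(kA) = 0.0012/(388×10.1) = 3.062×10^-7 K/W
R_perlite board = L/(kA) = 0.12/(0.0569×10.1) = 0.2088 K/W
R_aluminium = L/(kA) = 0.0054/(209×10.1) = 2.558×10^-6 K/W
R_total = 0.2088 K/W
Q = ΔT / R_total = 197 / 0.2088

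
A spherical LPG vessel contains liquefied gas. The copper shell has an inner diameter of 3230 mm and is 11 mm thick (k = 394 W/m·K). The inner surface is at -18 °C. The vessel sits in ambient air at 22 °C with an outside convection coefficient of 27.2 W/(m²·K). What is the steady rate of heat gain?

Radial (spherical) resistances in series:
R_copper shell = (1/1.615 − 1/1.626)/(4π×394) = 8.46×10^-7 K/W
R_outer film = 1/(h·4πr_o²) = 1/(27.2×4π×1.626²) = 0.001107 K/W
R_total = 0.001107 K/W
Q = ΔT/R_total = 40/0.001107

Q ≈ 36100 W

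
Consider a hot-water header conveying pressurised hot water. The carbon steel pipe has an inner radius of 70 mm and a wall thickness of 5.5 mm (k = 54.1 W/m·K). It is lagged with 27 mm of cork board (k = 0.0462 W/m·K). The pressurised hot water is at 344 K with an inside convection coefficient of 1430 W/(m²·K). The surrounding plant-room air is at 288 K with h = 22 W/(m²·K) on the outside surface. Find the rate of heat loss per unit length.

Cylindrical conduction, so R = ln(r₂/r₁)/(2πkL) per layer, in series:
R_inner film = 1/(h_i·2πr₁L) = 1/(1430×2π×0.07×1) = 0.00159 K/W
R_carbon steel pipe wall = ln(75.5/70)/(2π×54.1×1) = 2.225×10^-4 K/W
R_cork board = ln(102.5/75.5)/(2π×0.0462×1) = 1.053 K/W
R_outer film = 1/(h_o·2πr_oL) = 1/(22×2π×0.1025×1) = 0.07058 K/W
R_total = 1.126 K/W
Q = ΔT/R_total = 56/1.126

q′ ≈ 49.8 W/m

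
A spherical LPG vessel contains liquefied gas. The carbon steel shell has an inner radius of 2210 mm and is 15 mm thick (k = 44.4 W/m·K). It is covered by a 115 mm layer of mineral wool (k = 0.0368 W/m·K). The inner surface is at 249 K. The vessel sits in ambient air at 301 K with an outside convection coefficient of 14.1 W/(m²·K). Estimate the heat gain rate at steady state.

Q ≈ 1070 W

Each spherical layer contributes R = (1/r_i − 1/r_o)/(4πk):
R_carbon steel shell = (1/2.21 − 1/2.225)/(4π×44.4) = 5.467×10^-6 K/W
R_mineral wool = (1/2.225 − 1/2.34)/(4π×0.0368) = 0.04776 K/W
R_outer film = 1/(h·4πr_o²) = 1/(14.1×4π×2.34²) = 0.001031 K/W
R_total = 0.0488 K/W
Q = ΔT/R_total = 52/0.0488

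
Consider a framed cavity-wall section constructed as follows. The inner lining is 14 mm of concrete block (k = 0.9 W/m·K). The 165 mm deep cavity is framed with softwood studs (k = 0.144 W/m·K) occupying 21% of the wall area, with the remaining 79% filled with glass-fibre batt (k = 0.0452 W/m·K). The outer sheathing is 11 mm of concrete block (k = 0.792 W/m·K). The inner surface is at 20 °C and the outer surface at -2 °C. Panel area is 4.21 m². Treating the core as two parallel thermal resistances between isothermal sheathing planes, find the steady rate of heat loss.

Q ≈ 36.6 W

Sheathing layers in series; stud and cavity paths in parallel between them.
R_inner = 0.014/(0.9×4.21) = 0.003695 K/W
R_stud  = 0.165/(0.144×0.21×4.21) = 1.296 K/W
R_cav   = 0.165/(0.0452×0.79×4.21) = 1.098 K/W
1/R_core = 1/R_stud + 1/R_cav → R_core = 0.5943 K/W
R_outer = 0.011/(0.792×4.21) = 0.003299 K/W
R_total = 0.6013 K/W
Q = ΔT/R_total = 22/0.6013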